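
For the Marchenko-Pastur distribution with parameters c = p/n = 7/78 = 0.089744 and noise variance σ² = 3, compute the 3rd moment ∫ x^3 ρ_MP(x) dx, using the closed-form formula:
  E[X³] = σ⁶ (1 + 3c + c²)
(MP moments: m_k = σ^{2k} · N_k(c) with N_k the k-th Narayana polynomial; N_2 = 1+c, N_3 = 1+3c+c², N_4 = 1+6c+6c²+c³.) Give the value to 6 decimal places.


E[X³] = σ⁶ (1 + 3c + c²) (third MP moment). With σ² = 3 (so σ⁶ = 27) and c = 7/78 = 0.089744: E[X³] = 27 · (1 + 3·0.089744 + (0.089744)²) = 27 · 1.277285.

So E[X^3] = 34.486686.


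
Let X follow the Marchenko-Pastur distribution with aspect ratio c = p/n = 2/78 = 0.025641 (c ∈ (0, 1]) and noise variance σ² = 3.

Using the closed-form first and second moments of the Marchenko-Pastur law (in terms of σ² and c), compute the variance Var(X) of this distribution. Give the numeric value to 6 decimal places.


Recall the MP moments m_1 = E[X] = σ² and m_2 = E[X²] = σ⁴ (1 + c).
m_1 = E[X] = σ² = 3, so m_1² = 9.
m_2 = E[X²] = σ⁴ (1 + c) = 9 · (1 + 0.025641) = 9 · 1.025641 = 9.230769.
(Note m_2 − m_1² simplifies to c · σ⁴ = 0.025641 · 9.)

Var(X) = m_2 − m_1² = 9.230769 − 9 = 0.230769.


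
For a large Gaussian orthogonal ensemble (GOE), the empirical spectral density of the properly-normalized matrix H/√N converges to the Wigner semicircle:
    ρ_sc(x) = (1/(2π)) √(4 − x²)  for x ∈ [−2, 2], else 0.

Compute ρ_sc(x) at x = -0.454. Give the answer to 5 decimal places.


ρ_sc(x) = (1/(2π)) √(4 − x²). With x = -0.454:
  4 − x² = 4 − (-0.454)² = 4 − 0.206116 = 3.793884.
  √(4 − x²) = 1.947790.
  1/(2π) = 0.159155.
  ρ_sc(-0.454) = 0.159155 · 1.947790 = 0.310000.

Rounded to 5 decimal places: ρ_sc(-0.454) ≈ 0.31000.


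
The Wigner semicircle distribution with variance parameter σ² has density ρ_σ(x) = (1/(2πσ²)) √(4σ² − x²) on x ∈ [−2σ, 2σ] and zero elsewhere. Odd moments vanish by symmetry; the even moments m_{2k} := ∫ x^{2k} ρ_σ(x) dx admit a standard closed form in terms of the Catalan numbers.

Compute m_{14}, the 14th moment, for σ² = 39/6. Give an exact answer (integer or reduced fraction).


By the scaled semicircle moment identity, m_{2k} = σ^{2k} · C_k with k = 7.
C_7 = (1/(k+1)) · C(2k, k) = (1/8) · C(14, 7) = (1/8) · 3432 = 429.
σ^{2k} = (σ²)^k = (39/6)^7 = 62748517/128.

Therefore m_{14} = σ^{14} · C_7 = (62748517/128) · 429 = 26919113793/128.


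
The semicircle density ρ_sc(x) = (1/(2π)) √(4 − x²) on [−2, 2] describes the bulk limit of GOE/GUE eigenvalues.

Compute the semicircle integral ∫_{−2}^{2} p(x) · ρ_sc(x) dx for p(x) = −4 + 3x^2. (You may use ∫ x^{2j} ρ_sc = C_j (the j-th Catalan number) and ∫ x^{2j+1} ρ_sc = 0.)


Write p(x) = Σ a_i x^i, split into monomials and integrate each against ρ_sc separately.
Using ∫ x^{2j} ρ_sc = C_j = (1/(j+1)) C(2j, j) (Catalan numbers) and ∫ x^{2j+1} ρ_sc = 0 (odd monomials vanish by symmetry):
  i = 0 (even): a_0 · C_{0} = -4 · 1 = -4
  i = 2 (even): a_2 · C_{1} = 3 · 1 = 3

Summing the contributions: ∫_{−2}^{2} p(x) ρ_sc(x) dx = (-4) + 3 = -1.


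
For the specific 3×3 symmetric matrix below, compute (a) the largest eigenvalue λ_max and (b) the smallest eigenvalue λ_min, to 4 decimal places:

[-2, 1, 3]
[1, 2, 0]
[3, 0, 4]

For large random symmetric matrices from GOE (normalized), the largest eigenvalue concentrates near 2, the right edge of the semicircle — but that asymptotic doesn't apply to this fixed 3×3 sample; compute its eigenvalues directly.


Since M is real symmetric, all three eigenvalues are real; they are the roots of det(λI − M) = λ³ − (tr M) λ² + s λ − det M, where s is the sum of the principal 2×2 minors.
tr M = -2 + 2 + 4 = 4.
s = ((-2)·2 − 1²) + ((-2)·4 − 3²) + (2·4 − 0²) = -5 + (-17) + 8 = -14.
det M (expand along row 1) = (-2)·8 − 1·4 + 3·(-6) = -38.
Characteristic polynomial: λ³ − 4λ² − 14λ + 38 = 0.
Substitute λ = y + (tr M)/3 = y + 1.333333 to remove the quadratic term: y³ + p·y + q = 0 with p = s − (tr M)²/3 = -19.333333 and q = −2(tr M)³/27 + (tr M)·s/3 − det M = 14.592593.
Three real roots ⇒ use the trigonometric (Viète) form: r = 2√(−p/3) = 5.077182, φ = arccos(3q/(p·r)) = arccos(-0.445989) = 2.033075 rad.
y_k = r·cos(φ/3 − 2πk/3) for k = 0, 1, 2 gives y = 3.955237, 0.779266, -4.734503.
λ_k = y_k + 1.333333 gives λ = 5.2886, 2.1126, -3.4012 (check: the sum is 4.0000 = tr M).

Hence λ_max = 5.2886 and λ_min = -3.4012.


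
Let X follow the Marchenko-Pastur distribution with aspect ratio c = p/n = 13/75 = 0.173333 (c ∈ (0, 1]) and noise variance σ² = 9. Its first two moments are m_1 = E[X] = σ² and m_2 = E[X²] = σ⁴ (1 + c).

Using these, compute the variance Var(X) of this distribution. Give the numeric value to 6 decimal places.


m_1 = E[X] = σ² = 9, so m_1² = 81.
m_2 = E[X²] = σ⁴ (1 + c) = 81 · (1 + 0.173333) = 81 · 1.173333 = 95.040000.
(Note m_2 − m_1² simplifies to c · σ⁴ = 0.173333 · 81.)

Var(X) = m_2 − m_1² = 95.040000 − 81 = 14.040000.


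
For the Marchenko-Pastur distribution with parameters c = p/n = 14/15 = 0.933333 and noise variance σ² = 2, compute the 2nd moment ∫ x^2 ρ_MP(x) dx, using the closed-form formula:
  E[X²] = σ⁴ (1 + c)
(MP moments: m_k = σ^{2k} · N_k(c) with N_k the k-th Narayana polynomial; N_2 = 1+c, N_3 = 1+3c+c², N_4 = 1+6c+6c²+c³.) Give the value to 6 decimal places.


E[X²] = σ⁴ (1 + c) (second MP moment). With σ² = 2 (so σ⁴ = 4) and c = 14/15 = 0.933333: E[X²] = 4 · (1 + 0.933333) = 4 · 1.933333.

So E[X^2] = 7.733333.


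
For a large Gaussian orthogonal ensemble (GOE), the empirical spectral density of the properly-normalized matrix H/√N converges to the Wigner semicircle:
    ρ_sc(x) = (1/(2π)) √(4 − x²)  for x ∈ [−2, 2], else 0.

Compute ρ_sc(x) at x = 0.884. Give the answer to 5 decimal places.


ρ_sc(x) = (1/(2π)) √(4 − x²). With x = 0.884:
  4 − x² = 4 − (0.884)² = 4 − 0.781456 = 3.218544.
  √(4 − x²) = 1.794030.
  1/(2π) = 0.159155.
  ρ_sc(0.884) = 0.159155 · 1.794030 = 0.285529.

Rounded to 5 decimal places: ρ_sc(0.884) ≈ 0.28553.


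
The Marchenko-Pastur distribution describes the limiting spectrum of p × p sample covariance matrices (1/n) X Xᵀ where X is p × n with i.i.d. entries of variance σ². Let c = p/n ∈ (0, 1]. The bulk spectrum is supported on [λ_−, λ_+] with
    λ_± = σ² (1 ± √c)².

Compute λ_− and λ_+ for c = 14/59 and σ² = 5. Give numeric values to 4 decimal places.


c = 14/59 = 0.237288; √c = 0.487122.
λ_− = σ² (1 − √c)² = 5 · (1 − 0.487122)² = 5 · (0.512878)² = 1.315218.
λ_+ = σ² (1 + √c)² = 5 · (1 + 0.487122)² = 5 · (1.487122)² = 11.057664.

Rounded to 4 decimal places: λ_− ≈ 1.3152, λ_+ ≈ 11.0577.


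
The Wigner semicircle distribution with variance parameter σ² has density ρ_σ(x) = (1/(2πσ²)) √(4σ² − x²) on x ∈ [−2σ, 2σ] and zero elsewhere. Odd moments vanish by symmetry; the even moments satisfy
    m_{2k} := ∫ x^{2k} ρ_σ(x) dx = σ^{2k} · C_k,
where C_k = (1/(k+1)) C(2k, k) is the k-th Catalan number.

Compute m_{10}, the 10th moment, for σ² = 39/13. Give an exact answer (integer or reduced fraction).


By the scaled semicircle moment identity, m_{2k} = σ^{2k} · C_k with k = 5.
C_5 = (1/(k+1)) · C(2k, k) = (1/6) · C(10, 5) = (1/6) · 252 = 42.
σ^{2k} = (σ²)^k = (39/13)^5 = 243.

Therefore m_{10} = σ^{10} · C_5 = 243 · 42 = 10206.


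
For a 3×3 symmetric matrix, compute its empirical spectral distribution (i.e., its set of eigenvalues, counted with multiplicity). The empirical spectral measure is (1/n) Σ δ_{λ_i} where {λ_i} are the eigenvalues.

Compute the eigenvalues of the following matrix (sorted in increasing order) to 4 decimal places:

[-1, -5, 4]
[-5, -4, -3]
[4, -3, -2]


Since M is real symmetric, all three eigenvalues are real; they are the roots of det(λI − M) = λ³ − (tr M) λ² + s λ − det M, where s is the sum of the principal 2×2 minors.
tr M = -1 + (-4) + (-2) = -7.
s = ((-1)·(-4) − (-5)²) + ((-1)·(-2) − 4²) + ((-4)·(-2) − (-3)²) = -21 + (-14) + (-1) = -36.
det M (expand along row 1) = (-1)·(-1) − (-5)·22 + 4·31 = 235.
Characteristic polynomial: λ³ + 7λ² − 36λ − 235 = 0.
Substitute λ = y + (tr M)/3 = y − 2.333333 to remove the quadratic term: y³ + p·y + q = 0 with p = s − (tr M)²/3 = -52.333333 and q = −2(tr M)³/27 + (tr M)·s/3 − det M = -125.592593.
Three real roots ⇒ use the trigonometric (Viète) form: r = 2√(−p/3) = 8.353309, φ = arccos(3q/(p·r)) = arccos(0.861883) = 0.531825 rad.
y_k = r·cos(φ/3 − 2πk/3) for k = 0, 1, 2 gives y = 8.222395, -2.835465, -5.386930.
λ_k = y_k − 2.333333 gives λ = 5.8891, -5.1688, -7.7203 (check: the sum is -7.0000 = tr M).

Eigenvalues sorted in increasing order: [-7.7203, -5.1688, 5.8891].


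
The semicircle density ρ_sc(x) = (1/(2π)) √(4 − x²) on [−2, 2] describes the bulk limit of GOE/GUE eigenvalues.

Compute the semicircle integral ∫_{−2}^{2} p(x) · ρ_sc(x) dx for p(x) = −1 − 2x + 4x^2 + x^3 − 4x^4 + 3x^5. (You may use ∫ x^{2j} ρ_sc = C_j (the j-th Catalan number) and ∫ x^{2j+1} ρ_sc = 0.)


Write p(x) = Σ a_i x^i, split into monomials and integrate each against ρ_sc separately.
Using ∫ x^{2j} ρ_sc = C_j = (1/(j+1)) C(2j, j) (Catalan numbers) and ∫ x^{2j+1} ρ_sc = 0 (odd monomials vanish by symmetry):
  i = 0 (even): a_0 · C_{0} = -1 · 1 = -1
  i = 1 (odd): ∫ x^1 ρ_sc = 0 (vanishes)
  i = 2 (even): a_2 · C_{1} = 4 · 1 = 4
  i = 3 (odd): ∫ x^3 ρ_sc = 0 (vanishes)
  i = 4 (even): a_4 · C_{2} = -4 · 2 = -8
  i = 5 (odd): ∫ x^5 ρ_sc = 0 (vanishes)

Summing the contributions: ∫_{−2}^{2} p(x) ρ_sc(x) dx = (-1) + 4 + (-8) = -5.


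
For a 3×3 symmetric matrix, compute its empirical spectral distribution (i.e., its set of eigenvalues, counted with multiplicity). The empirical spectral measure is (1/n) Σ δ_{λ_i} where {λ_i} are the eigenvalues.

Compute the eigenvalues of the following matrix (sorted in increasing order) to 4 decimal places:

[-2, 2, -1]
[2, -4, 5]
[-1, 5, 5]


Since M is real symmetric, all three eigenvalues are real; they are the roots of det(λI − M) = λ³ − (tr M) λ² + s λ − det M, where s is the sum of the principal 2×2 minors.
tr M = -2 + (-4) + 5 = -1.
s = ((-2)·(-4) − 2²) + ((-2)·5 − (-1)²) + ((-4)·5 − 5²) = 4 + (-11) + (-45) = -52.
det M (expand along row 1) = (-2)·(-45) − 2·15 + (-1)·6 = 54.
Characteristic polynomial: λ³ + λ² − 52λ − 54 = 0.
Substitute λ = y + (tr M)/3 = y − 0.333333 to remove the quadratic term: y³ + p·y + q = 0 with p = s − (tr M)²/3 = -52.333333 and q = −2(tr M)³/27 + (tr M)·s/3 − det M = -36.592593.
Three real roots ⇒ use the trigonometric (Viète) form: r = 2√(−p/3) = 8.353309, φ = arccos(3q/(p·r)) = arccos(0.251118) = 1.316961 rad.
y_k = r·cos(φ/3 − 2πk/3) for k = 0, 1, 2 gives y = 7.561270, -0.705944, -6.855326.
λ_k = y_k − 0.333333 gives λ = 7.2279, -1.0393, -7.1887 (check: the sum is -1.0000 = tr M).

Eigenvalues sorted in increasing order: [-7.1887, -1.0393, 7.2279].


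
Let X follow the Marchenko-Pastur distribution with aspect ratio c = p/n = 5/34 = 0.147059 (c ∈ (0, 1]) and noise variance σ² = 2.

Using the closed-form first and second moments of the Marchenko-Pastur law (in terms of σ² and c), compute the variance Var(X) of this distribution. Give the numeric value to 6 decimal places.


Recall the MP moments m_1 = E[X] = σ² and m_2 = E[X²] = σ⁴ (1 + c).
m_1 = E[X] = σ² = 2, so m_1² = 4.
m_2 = E[X²] = σ⁴ (1 + c) = 4 · (1 + 0.147059) = 4 · 1.147059 = 4.588235.
(Note m_2 − m_1² simplifies to c · σ⁴ = 0.147059 · 4.)

Var(X) = m_2 − m_1² = 4.588235 − 4 = 0.588235.


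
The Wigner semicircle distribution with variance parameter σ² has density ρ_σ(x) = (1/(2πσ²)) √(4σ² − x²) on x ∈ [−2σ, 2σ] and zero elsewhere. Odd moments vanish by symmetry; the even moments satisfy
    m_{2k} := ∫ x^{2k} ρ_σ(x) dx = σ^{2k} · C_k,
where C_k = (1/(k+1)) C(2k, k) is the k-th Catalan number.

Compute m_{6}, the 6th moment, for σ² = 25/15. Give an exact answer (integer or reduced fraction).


By the scaled semicircle moment identity, m_{2k} = σ^{2k} · C_k with k = 3.
C_3 = (1/(k+1)) · C(2k, k) = (1/4) · C(6, 3) = (1/4) · 20 = 5.
σ^{2k} = (σ²)^k = (25/15)^3 = 125/27.

Therefore m_{6} = σ^{6} · C_3 = (125/27) · 5 = 625/27.


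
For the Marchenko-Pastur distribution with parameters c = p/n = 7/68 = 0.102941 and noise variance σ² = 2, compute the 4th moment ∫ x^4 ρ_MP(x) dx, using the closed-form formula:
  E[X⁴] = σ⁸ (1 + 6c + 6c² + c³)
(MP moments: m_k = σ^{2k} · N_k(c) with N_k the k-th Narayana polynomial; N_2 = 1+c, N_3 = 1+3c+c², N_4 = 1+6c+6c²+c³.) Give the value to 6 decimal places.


E[X⁴] = σ⁸ (1 + 6c + 6c² + c³) (fourth MP moment). With σ² = 2 (so σ⁸ = 16) and c = 7/68 = 0.102941: E[X⁴] = 16 · (1 + 6·0.102941 + 6·(0.102941)² + (0.102941)³) = 16 · 1.682319.

So E[X^4] = 26.917108.


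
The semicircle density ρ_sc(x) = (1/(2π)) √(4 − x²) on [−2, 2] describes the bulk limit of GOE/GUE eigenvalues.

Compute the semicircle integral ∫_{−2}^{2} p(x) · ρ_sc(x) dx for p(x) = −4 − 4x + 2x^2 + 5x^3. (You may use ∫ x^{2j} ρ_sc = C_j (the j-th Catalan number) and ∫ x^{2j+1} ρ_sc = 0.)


Write p(x) = Σ a_i x^i, split into monomials and integrate each against ρ_sc separately.
Using ∫ x^{2j} ρ_sc = C_j = (1/(j+1)) C(2j, j) (Catalan numbers) and ∫ x^{2j+1} ρ_sc = 0 (odd monomials vanish by symmetry):
  i = 0 (even): a_0 · C_{0} = -4 · 1 = -4
  i = 1 (odd): ∫ x^1 ρ_sc = 0 (vanishes)
  i = 2 (even): a_2 · C_{1} = 2 · 1 = 2
  i = 3 (odd): ∫ x^3 ρ_sc = 0 (vanishes)

Summing the contributions: ∫_{−2}^{2} p(x) ρ_sc(x) dx = (-4) + 2 = -2.


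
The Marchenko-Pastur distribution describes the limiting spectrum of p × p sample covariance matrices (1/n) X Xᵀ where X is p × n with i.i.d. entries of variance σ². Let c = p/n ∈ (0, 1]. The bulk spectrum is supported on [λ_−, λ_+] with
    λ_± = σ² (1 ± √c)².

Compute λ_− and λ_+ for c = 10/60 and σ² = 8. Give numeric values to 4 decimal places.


c = 10/60 = 0.166667; √c = 0.408248.
λ_− = σ² (1 − √c)² = 8 · (1 − 0.408248)² = 8 · (0.591752)² = 2.801361.
λ_+ = σ² (1 + √c)² = 8 · (1 + 0.408248)² = 8 · (1.408248)² = 15.865306.

Rounded to 4 decimal places: λ_− ≈ 2.8014, λ_+ ≈ 15.8653.


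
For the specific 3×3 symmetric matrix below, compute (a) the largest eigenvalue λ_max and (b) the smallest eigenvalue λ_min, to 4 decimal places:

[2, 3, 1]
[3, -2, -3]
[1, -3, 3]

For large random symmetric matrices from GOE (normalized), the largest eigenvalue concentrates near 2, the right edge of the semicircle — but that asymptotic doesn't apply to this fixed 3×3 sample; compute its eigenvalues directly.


Since M is real symmetric, all three eigenvalues are real; they are the roots of det(λI − M) = λ³ − (tr M) λ² + s λ − det M, where s is the sum of the principal 2×2 minors.
tr M = 2 + (-2) + 3 = 3.
s = (2·(-2) − 3²) + (2·3 − 1²) + ((-2)·3 − (-3)²) = -13 + 5 + (-15) = -23.
det M (expand along row 1) = 2·(-15) − 3·12 + 1·(-7) = -73.
Characteristic polynomial: λ³ − 3λ² − 23λ + 73 = 0.
Substitute λ = y + (tr M)/3 = y + 1.000000 to remove the quadratic term: y³ + p·y + q = 0 with p = s − (tr M)²/3 = -26.000000 and q = −2(tr M)³/27 + (tr M)·s/3 − det M = 48.000000.
Three real roots ⇒ use the trigonometric (Viète) form: r = 2√(−p/3) = 5.887841, φ = arccos(3q/(p·r)) = arccos(-0.940661) = 2.795369 rad.
y_k = r·cos(φ/3 − 2πk/3) for k = 0, 1, 2 gives y = 3.511499, 2.337175, -5.848674.
λ_k = y_k + 1.000000 gives λ = 4.5115, 3.3372, -4.8487 (check: the sum is 3.0000 = tr M).

Hence λ_max = 4.5115 and λ_min = -4.8487.


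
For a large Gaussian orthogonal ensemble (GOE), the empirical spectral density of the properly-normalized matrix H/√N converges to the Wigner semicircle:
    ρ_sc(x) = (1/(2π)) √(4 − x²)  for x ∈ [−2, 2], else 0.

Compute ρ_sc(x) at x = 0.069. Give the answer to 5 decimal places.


ρ_sc(x) = (1/(2π)) √(4 − x²). With x = 0.069:
  4 − x² = 4 − (0.069)² = 4 − 0.004761 = 3.995239.
  √(4 − x²) = 1.998809.
  1/(2π) = 0.159155.
  ρ_sc(0.069) = 0.159155 · 1.998809 = 0.318120.

Rounded to 5 decimal places: ρ_sc(0.069) ≈ 0.31812.


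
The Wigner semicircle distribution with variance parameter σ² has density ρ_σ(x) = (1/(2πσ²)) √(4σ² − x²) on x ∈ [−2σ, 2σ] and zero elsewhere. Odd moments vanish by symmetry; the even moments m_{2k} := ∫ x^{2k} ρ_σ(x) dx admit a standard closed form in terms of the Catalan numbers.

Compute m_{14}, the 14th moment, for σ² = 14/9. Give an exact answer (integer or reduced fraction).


By the scaled semicircle moment identity, m_{2k} = σ^{2k} · C_k with k = 7.
C_7 = (1/(k+1)) · C(2k, k) = (1/8) · C(14, 7) = (1/8) · 3432 = 429.
σ^{2k} = (σ²)^k = (14/9)^7 = 105413504/4782969.

Therefore m_{14} = σ^{14} · C_7 = (105413504/4782969) · 429 = 15074131072/1594323.


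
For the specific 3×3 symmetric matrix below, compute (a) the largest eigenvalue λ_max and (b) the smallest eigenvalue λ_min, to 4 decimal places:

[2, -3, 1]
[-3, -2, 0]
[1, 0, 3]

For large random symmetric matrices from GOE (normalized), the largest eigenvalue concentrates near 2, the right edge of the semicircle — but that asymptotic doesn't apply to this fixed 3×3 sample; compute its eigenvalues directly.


Since M is real symmetric, all three eigenvalues are real; they are the roots of det(λI − M) = λ³ − (tr M) λ² + s λ − det M, where s is the sum of the principal 2×2 minors.
tr M = 2 + (-2) + 3 = 3.
s = (2·(-2) − (-3)²) + (2·3 − 1²) + ((-2)·3 − 0²) = -13 + 5 + (-6) = -14.
det M (expand along row 1) = 2·(-6) − (-3)·(-9) + 1·2 = -37.
Characteristic polynomial: λ³ − 3λ² − 14λ + 37 = 0.
Substitute λ = y + (tr M)/3 = y + 1.000000 to remove the quadratic term: y³ + p·y + q = 0 with p = s − (tr M)²/3 = -17.000000 and q = −2(tr M)³/27 + (tr M)·s/3 − det M = 21.000000.
Three real roots ⇒ use the trigonometric (Viète) form: r = 2√(−p/3) = 4.760952, φ = arccos(3q/(p·r)) = arccos(-0.778391) = 2.462895 rad.
y_k = r·cos(φ/3 − 2πk/3) for k = 0, 1, 2 gives y = 3.244662, 1.394974, -4.639636.
λ_k = y_k + 1.000000 gives λ = 4.2447, 2.3950, -3.6396 (check: the sum is 3.0000 = tr M).

Hence λ_max = 4.2447 and λ_min = -3.6396.


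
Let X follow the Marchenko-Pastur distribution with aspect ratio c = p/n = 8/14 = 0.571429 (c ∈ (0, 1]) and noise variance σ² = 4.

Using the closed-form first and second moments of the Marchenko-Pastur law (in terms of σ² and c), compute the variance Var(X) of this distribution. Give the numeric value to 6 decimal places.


Recall the MP moments m_1 = E[X] = σ² and m_2 = E[X²] = σ⁴ (1 + c).
m_1 = E[X] = σ² = 4, so m_1² = 16.
m_2 = E[X²] = σ⁴ (1 + c) = 16 · (1 + 0.571429) = 16 · 1.571429 = 25.142857.
(Note m_2 − m_1² simplifies to c · σ⁴ = 0.571429 · 16.)

Var(X) = m_2 − m_1² = 25.142857 − 16 = 9.142857.


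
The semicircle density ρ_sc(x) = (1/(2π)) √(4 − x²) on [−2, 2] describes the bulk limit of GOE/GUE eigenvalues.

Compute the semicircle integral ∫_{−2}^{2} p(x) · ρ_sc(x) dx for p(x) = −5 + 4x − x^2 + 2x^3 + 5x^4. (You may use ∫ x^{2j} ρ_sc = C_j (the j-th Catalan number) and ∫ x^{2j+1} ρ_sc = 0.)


Write p(x) = Σ a_i x^i, split into monomials and integrate each against ρ_sc separately.
Using ∫ x^{2j} ρ_sc = C_j = (1/(j+1)) C(2j, j) (Catalan numbers) and ∫ x^{2j+1} ρ_sc = 0 (odd monomials vanish by symmetry):
  i = 0 (even): a_0 · C_{0} = -5 · 1 = -5
  i = 1 (odd): ∫ x^1 ρ_sc = 0 (vanishes)
  i = 2 (even): a_2 · C_{1} = -1 · 1 = -1
  i = 3 (odd): ∫ x^3 ρ_sc = 0 (vanishes)
  i = 4 (even): a_4 · C_{2} = 5 · 2 = 10

Summing the contributions: ∫_{−2}^{2} p(x) ρ_sc(x) dx = (-5) + (-1) + 10 = 4.


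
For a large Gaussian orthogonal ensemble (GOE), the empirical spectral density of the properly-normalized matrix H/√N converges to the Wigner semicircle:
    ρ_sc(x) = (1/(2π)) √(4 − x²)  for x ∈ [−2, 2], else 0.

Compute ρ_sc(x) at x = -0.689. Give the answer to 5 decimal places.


ρ_sc(x) = (1/(2π)) √(4 − x²). With x = -0.689:
  4 − x² = 4 − (-0.689)² = 4 − 0.474721 = 3.525279.
  √(4 − x²) = 1.877573.
  1/(2π) = 0.159155.
  ρ_sc(-0.689) = 0.159155 · 1.877573 = 0.298825.

Rounded to 5 decimal places: ρ_sc(-0.689) ≈ 0.29882.


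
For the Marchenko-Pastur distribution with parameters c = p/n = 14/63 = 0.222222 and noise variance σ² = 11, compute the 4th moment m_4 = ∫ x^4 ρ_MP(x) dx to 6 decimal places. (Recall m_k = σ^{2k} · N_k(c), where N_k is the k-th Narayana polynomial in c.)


E[X⁴] = σ⁸ (1 + 6c + 6c² + c³) (fourth MP moment). With σ² = 11 (so σ⁸ = 14641) and c = 14/63 = 0.222222: E[X⁴] = 14641 · (1 + 6·0.222222 + 6·(0.222222)² + (0.222222)³) = 14641 · 2.640604.

So E[X^4] = 38661.076818.


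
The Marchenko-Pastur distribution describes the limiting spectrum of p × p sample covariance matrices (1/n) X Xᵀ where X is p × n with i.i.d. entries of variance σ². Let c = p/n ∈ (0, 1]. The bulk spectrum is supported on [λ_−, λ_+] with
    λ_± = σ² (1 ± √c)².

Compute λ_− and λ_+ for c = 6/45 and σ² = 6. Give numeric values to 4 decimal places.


c = 6/45 = 0.133333; √c = 0.365148.
λ_− = σ² (1 − √c)² = 6 · (1 − 0.365148)² = 6 · (0.634852)² = 2.418220.
λ_+ = σ² (1 + √c)² = 6 · (1 + 0.365148)² = 6 · (1.365148)² = 11.181780.

Rounded to 4 decimal places: λ_− ≈ 2.4182, λ_+ ≈ 11.1818.


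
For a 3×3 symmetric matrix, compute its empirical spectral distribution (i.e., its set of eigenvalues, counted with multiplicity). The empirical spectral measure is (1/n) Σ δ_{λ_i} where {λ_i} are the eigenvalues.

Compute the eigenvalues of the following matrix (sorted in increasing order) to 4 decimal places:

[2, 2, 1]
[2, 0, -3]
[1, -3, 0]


Since M is real symmetric, all three eigenvalues are real; they are the roots of det(λI − M) = λ³ − (tr M) λ² + s λ − det M, where s is the sum of the principal 2×2 minors.
tr M = 2 + 0 + 0 = 2.
s = (2·0 − 2²) + (2·0 − 1²) + (0·0 − (-3)²) = -4 + (-1) + (-9) = -14.
det M (expand along row 1) = 2·(-9) − 2·3 + 1·(-6) = -30.
Characteristic polynomial: λ³ − 2λ² − 14λ + 30 = 0.
Substitute λ = y + (tr M)/3 = y + 0.666667 to remove the quadratic term: y³ + p·y + q = 0 with p = s − (tr M)²/3 = -15.333333 and q = −2(tr M)³/27 + (tr M)·s/3 − det M = 20.074074.
Three real roots ⇒ use the trigonometric (Viète) form: r = 2√(−p/3) = 4.521553, φ = arccos(3q/(p·r)) = arccos(-0.868625) = 2.623218 rad.
y_k = r·cos(φ/3 − 2πk/3) for k = 0, 1, 2 gives y = 2.900363, 1.553858, -4.454221.
λ_k = y_k + 0.666667 gives λ = 3.5670, 2.2205, -3.7876 (check: the sum is 2.0000 = tr M).

Eigenvalues sorted in increasing order: [-3.7876, 2.2205, 3.5670].


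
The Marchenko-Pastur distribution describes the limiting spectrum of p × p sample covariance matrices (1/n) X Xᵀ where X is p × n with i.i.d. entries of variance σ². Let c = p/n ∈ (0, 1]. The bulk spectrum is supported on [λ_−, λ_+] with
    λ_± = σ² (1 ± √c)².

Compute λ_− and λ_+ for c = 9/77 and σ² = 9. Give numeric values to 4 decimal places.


c = 9/77 = 0.116883; √c = 0.341882.
λ_− = σ² (1 − √c)² = 9 · (1 − 0.341882)² = 9 · (0.658118)² = 3.898077.
λ_+ = σ² (1 + √c)² = 9 · (1 + 0.341882)² = 9 · (1.341882)² = 16.205819.

Rounded to 4 decimal places: λ_− ≈ 3.8981, λ_+ ≈ 16.2058.


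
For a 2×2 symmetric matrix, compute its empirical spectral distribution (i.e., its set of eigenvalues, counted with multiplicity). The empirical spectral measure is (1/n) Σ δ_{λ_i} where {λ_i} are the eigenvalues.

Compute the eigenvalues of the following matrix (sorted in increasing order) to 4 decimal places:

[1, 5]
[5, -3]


Since M is real symmetric, both eigenvalues are real; they are the roots of det(λI − M) = λ² − (tr M) λ + det M.
tr M = 1 + (-3) = -2.
det M = 1·(-3) − 5² = -3 − 25 = -28.
Characteristic polynomial: λ² + 2λ − 28 = 0.
Discriminant Δ = (tr M)² − 4·det M = 4 − (-112) = 116; √Δ = 10.770330.
λ = (tr M ± √Δ)/2 = (-2 ± 10.770330)/2, giving (tr M − √Δ)/2 = -6.3852 and (tr M + √Δ)/2 = 4.3852.

Eigenvalues sorted in increasing order: [-6.3852, 4.3852].


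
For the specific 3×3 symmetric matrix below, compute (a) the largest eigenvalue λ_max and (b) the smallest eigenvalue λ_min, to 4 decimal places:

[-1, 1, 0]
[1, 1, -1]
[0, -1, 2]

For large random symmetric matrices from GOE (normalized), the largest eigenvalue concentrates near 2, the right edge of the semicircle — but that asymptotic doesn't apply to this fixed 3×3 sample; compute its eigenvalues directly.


Since M is real symmetric, all three eigenvalues are real; they are the roots of det(λI − M) = λ³ − (tr M) λ² + s λ − det M, where s is the sum of the principal 2×2 minors.
tr M = -1 + 1 + 2 = 2.
s = ((-1)·1 − 1²) + ((-1)·2 − 0²) + (1·2 − (-1)²) = -2 + (-2) + 1 = -3.
det M (expand along row 1) = (-1)·1 − 1·2 + 0·(-1) = -3.
Characteristic polynomial: λ³ − 2λ² − 3λ + 3 = 0.
Substitute λ = y + (tr M)/3 = y + 0.666667 to remove the quadratic term: y³ + p·y + q = 0 with p = s − (tr M)²/3 = -4.333333 and q = −2(tr M)³/27 + (tr M)·s/3 − det M = 0.407407.
Three real roots ⇒ use the trigonometric (Viète) form: r = 2√(−p/3) = 2.403701, φ = arccos(3q/(p·r)) = arccos(-0.117340) = 1.688408 rad.
y_k = r·cos(φ/3 − 2πk/3) for k = 0, 1, 2 gives y = 2.032961, 0.094210, -2.127172.
λ_k = y_k + 0.666667 gives λ = 2.6996, 0.7609, -1.4605 (check: the sum is 2.0000 = tr M).

Hence λ_max = 2.6996 and λ_min = -1.4605.


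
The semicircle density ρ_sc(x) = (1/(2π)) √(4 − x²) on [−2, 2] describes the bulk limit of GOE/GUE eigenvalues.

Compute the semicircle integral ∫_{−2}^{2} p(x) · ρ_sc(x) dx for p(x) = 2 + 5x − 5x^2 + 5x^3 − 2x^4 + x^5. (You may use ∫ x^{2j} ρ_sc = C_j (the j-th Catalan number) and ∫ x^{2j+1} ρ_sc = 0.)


Write p(x) = Σ a_i x^i, split into monomials and integrate each against ρ_sc separately.
Using ∫ x^{2j} ρ_sc = C_j = (1/(j+1)) C(2j, j) (Catalan numbers) and ∫ x^{2j+1} ρ_sc = 0 (odd monomials vanish by symmetry):
  i = 0 (even): a_0 · C_{0} = 2 · 1 = 2
  i = 1 (odd): ∫ x^1 ρ_sc = 0 (vanishes)
  i = 2 (even): a_2 · C_{1} = -5 · 1 = -5
  i = 3 (odd): ∫ x^3 ρ_sc = 0 (vanishes)
  i = 4 (even): a_4 · C_{2} = -2 · 2 = -4
  i = 5 (odd): ∫ x^5 ρ_sc = 0 (vanishes)

Summing the contributions: ∫_{−2}^{2} p(x) ρ_sc(x) dx = 2 + (-5) + (-4) = -7.


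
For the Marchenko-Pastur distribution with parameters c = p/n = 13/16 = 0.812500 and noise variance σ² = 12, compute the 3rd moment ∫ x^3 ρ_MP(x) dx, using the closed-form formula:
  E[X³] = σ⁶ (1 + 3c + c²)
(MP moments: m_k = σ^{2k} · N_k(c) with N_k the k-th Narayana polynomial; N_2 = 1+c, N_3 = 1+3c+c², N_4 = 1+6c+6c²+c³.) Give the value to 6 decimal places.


E[X³] = σ⁶ (1 + 3c + c²) (third MP moment). With σ² = 12 (so σ⁶ = 1728) and c = 13/16 = 0.812500: E[X³] = 1728 · (1 + 3·0.812500 + (0.812500)²) = 1728 · 4.097656.

So E[X^3] = 7080.750000.


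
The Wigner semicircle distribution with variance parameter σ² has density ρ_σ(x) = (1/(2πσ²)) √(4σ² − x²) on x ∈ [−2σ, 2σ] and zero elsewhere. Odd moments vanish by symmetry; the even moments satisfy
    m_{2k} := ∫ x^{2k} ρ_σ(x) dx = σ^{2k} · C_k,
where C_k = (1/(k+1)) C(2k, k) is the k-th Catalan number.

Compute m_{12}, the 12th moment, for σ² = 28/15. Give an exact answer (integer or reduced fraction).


By the scaled semicircle moment identity, m_{2k} = σ^{2k} · C_k with k = 6.
C_6 = (1/(k+1)) · C(2k, k) = (1/7) · C(12, 6) = (1/7) · 924 = 132.
σ^{2k} = (σ²)^k = (28/15)^6 = 481890304/11390625.

Therefore m_{12} = σ^{12} · C_6 = (481890304/11390625) · 132 = 21203173376/3796875.


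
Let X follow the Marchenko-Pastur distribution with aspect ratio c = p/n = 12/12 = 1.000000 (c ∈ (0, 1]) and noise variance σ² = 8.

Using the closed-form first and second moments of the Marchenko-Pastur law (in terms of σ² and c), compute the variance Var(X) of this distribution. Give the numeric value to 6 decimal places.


Recall the MP moments m_1 = E[X] = σ² and m_2 = E[X²] = σ⁴ (1 + c).
m_1 = E[X] = σ² = 8, so m_1² = 64.
m_2 = E[X²] = σ⁴ (1 + c) = 64 · (1 + 1.000000) = 64 · 2.000000 = 128.000000.
(Note m_2 − m_1² simplifies to c · σ⁴ = 1.000000 · 64.)

Var(X) = m_2 − m_1² = 128.000000 − 64 = 64.000000.


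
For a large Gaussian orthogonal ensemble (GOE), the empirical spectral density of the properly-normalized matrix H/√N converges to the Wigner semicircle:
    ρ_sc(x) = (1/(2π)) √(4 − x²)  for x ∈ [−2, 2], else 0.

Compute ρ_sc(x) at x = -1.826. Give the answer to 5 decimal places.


ρ_sc(x) = (1/(2π)) √(4 − x²). With x = -1.826:
  4 − x² = 4 − (-1.826)² = 4 − 3.334276 = 0.665724.
  √(4 − x²) = 0.815919.
  1/(2π) = 0.159155.
  ρ_sc(-1.826) = 0.159155 · 0.815919 = 0.129858.

Rounded to 5 decimal places: ρ_sc(-1.826) ≈ 0.12986.


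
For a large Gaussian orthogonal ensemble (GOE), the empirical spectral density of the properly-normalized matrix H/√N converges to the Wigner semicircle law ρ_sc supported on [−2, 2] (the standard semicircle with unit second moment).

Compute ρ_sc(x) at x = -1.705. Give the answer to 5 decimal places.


ρ_sc(x) = (1/(2π)) √(4 − x²). With x = -1.705:
  4 − x² = 4 − (-1.705)² = 4 − 2.907025 = 1.092975.
  √(4 − x²) = 1.045454.
  1/(2π) = 0.159155.
  ρ_sc(-1.705) = 0.159155 · 1.045454 = 0.166389.

Rounded to 5 decimal places: ρ_sc(-1.705) ≈ 0.16639.


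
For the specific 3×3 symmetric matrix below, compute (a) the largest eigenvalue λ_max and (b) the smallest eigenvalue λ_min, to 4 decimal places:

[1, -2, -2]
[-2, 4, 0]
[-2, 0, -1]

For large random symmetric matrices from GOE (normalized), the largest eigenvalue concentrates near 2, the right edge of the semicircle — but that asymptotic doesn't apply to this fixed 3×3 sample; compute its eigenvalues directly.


Since M is real symmetric, all three eigenvalues are real; they are the roots of det(λI − M) = λ³ − (tr M) λ² + s λ − det M, where s is the sum of the principal 2×2 minors.
tr M = 1 + 4 + (-1) = 4.
s = (1·4 − (-2)²) + (1·(-1) − (-2)²) + (4·(-1) − 0²) = 0 + (-5) + (-4) = -9.
det M (expand along row 1) = 1·(-4) − (-2)·2 + (-2)·8 = -16.
Characteristic polynomial: λ³ − 4λ² − 9λ + 16 = 0.
Substitute λ = y + (tr M)/3 = y + 1.333333 to remove the quadratic term: y³ + p·y + q = 0 with p = s − (tr M)²/3 = -14.333333 and q = −2(tr M)³/27 + (tr M)·s/3 − det M = -0.740741.
Three real roots ⇒ use the trigonometric (Viète) form: r = 2√(−p/3) = 4.371626, φ = arccos(3q/(p·r)) = arccos(0.035465) = 1.535324 rad.
y_k = r·cos(φ/3 − 2πk/3) for k = 0, 1, 2 gives y = 3.811519, -0.051689, -3.759830.
λ_k = y_k + 1.333333 gives λ = 5.1449, 1.2816, -2.4265 (check: the sum is 4.0000 = tr M).

Hence λ_max = 5.1449 and λ_min = -2.4265.


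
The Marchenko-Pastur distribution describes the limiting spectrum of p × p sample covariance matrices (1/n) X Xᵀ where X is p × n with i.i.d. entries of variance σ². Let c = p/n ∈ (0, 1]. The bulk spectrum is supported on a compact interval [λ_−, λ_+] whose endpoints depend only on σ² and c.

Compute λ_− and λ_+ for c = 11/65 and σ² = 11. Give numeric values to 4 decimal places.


c = 11/65 = 0.169231; √c = 0.411377.
λ_− = σ² (1 − √c)² = 11 · (1 − 0.411377)² = 11 · (0.588623)² = 3.811252.
λ_+ = σ² (1 + √c)² = 11 · (1 + 0.411377)² = 11 · (1.411377)² = 21.911825.

Rounded to 4 decimal places: λ_− ≈ 3.8113, λ_+ ≈ 21.9118.


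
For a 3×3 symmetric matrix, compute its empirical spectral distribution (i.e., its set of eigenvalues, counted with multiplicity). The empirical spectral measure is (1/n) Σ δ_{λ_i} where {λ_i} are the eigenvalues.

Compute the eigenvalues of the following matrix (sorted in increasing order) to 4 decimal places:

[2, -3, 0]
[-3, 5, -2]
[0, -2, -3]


Since M is real symmetric, all three eigenvalues are real; they are the roots of det(λI − M) = λ³ − (tr M) λ² + s λ − det M, where s is the sum of the principal 2×2 minors.
tr M = 2 + 5 + (-3) = 4.
s = (2·5 − (-3)²) + (2·(-3) − 0²) + (5·(-3) − (-2)²) = 1 + (-6) + (-19) = -24.
det M (expand along row 1) = 2·(-19) − (-3)·9 + 0·6 = -11.
Characteristic polynomial: λ³ − 4λ² − 24λ + 11 = 0.
Substitute λ = y + (tr M)/3 = y + 1.333333 to remove the quadratic term: y³ + p·y + q = 0 with p = s − (tr M)²/3 = -29.333333 and q = −2(tr M)³/27 + (tr M)·s/3 − det M = -25.740741.
Three real roots ⇒ use the trigonometric (Viète) form: r = 2√(−p/3) = 6.253888, φ = arccos(3q/(p·r)) = arccos(0.420950) = 1.136304 rad.
y_k = r·cos(φ/3 − 2πk/3) for k = 0, 1, 2 gives y = 5.810618, -0.902593, -4.908025.
λ_k = y_k + 1.333333 gives λ = 7.1440, 0.4307, -3.5747 (check: the sum is 4.0000 = tr M).

Eigenvalues sorted in increasing order: [-3.5747, 0.4307, 7.1440].


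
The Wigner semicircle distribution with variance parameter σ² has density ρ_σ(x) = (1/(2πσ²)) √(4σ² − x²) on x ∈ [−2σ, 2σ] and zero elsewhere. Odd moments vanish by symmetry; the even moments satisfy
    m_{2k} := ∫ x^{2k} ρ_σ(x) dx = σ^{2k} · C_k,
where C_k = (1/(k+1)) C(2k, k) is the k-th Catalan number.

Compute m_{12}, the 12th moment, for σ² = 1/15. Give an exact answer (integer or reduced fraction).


By the scaled semicircle moment identity, m_{2k} = σ^{2k} · C_k with k = 6.
C_6 = (1/(k+1)) · C(2k, k) = (1/7) · C(12, 6) = (1/7) · 924 = 132.
σ^{2k} = (σ²)^k = (1/15)^6 = 1/11390625.

Therefore m_{12} = σ^{12} · C_6 = (1/11390625) · 132 = 44/3796875.


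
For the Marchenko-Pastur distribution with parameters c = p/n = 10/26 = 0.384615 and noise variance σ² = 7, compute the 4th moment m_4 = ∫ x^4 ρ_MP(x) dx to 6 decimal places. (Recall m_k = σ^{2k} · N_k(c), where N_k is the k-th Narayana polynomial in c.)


E[X⁴] = σ⁸ (1 + 6c + 6c² + c³) (fourth MP moment). With σ² = 7 (so σ⁸ = 2401) and c = 10/26 = 0.384615: E[X⁴] = 2401 · (1 + 6·0.384615 + 6·(0.384615)² + (0.384615)³) = 2401 · 4.252162.

So E[X^4] = 10209.441056.


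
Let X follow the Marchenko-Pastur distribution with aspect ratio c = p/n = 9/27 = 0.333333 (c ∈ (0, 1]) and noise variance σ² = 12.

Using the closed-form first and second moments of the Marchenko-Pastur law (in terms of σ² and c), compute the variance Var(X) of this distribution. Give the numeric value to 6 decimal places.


Recall the MP moments m_1 = E[X] = σ² and m_2 = E[X²] = σ⁴ (1 + c).
m_1 = E[X] = σ² = 12, so m_1² = 144.
m_2 = E[X²] = σ⁴ (1 + c) = 144 · (1 + 0.333333) = 144 · 1.333333 = 192.000000.
(Note m_2 − m_1² simplifies to c · σ⁴ = 0.333333 · 144.)

Var(X) = m_2 − m_1² = 192.000000 − 144 = 48.000000.


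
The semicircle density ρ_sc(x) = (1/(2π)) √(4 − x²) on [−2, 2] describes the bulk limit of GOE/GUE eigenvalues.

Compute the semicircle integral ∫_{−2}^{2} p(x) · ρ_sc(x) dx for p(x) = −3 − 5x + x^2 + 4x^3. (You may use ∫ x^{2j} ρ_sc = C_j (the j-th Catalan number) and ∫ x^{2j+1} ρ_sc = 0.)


Write p(x) = Σ a_i x^i, split into monomials and integrate each against ρ_sc separately.
Using ∫ x^{2j} ρ_sc = C_j = (1/(j+1)) C(2j, j) (Catalan numbers) and ∫ x^{2j+1} ρ_sc = 0 (odd monomials vanish by symmetry):
  i = 0 (even): a_0 · C_{0} = -3 · 1 = -3
  i = 1 (odd): ∫ x^1 ρ_sc = 0 (vanishes)
  i = 2 (even): a_2 · C_{1} = 1 · 1 = 1
  i = 3 (odd): ∫ x^3 ρ_sc = 0 (vanishes)

Summing the contributions: ∫_{−2}^{2} p(x) ρ_sc(x) dx = (-3) + 1 = -2.


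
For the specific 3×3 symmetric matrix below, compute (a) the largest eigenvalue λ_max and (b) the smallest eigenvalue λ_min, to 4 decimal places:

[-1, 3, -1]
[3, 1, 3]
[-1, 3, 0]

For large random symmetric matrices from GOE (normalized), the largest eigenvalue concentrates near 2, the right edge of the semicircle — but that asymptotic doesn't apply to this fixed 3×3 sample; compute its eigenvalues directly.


Since M is real symmetric, all three eigenvalues are real; they are the roots of det(λI − M) = λ³ − (tr M) λ² + s λ − det M, where s is the sum of the principal 2×2 minors.
tr M = -1 + 1 + 0 = 0.
s = ((-1)·1 − 3²) + ((-1)·0 − (-1)²) + (1·0 − 3²) = -10 + (-1) + (-9) = -20.
det M (expand along row 1) = (-1)·(-9) − 3·3 + (-1)·10 = -10.
Characteristic polynomial: λ³ − 20λ + 10 = 0.
Substitute λ = y + (tr M)/3 = y + 0.000000 to remove the quadratic term: y³ + p·y + q = 0 with p = s − (tr M)²/3 = -20.000000 and q = −2(tr M)³/27 + (tr M)·s/3 − det M = 10.000000.
Three real roots ⇒ use the trigonometric (Viète) form: r = 2√(−p/3) = 5.163978, φ = arccos(3q/(p·r)) = arccos(-0.290474) = 1.865518 rad.
y_k = r·cos(φ/3 − 2πk/3) for k = 0, 1, 2 gives y = 4.197324, 0.506497, -4.703821.
λ_k = y_k + 0.000000 gives λ = 4.1973, 0.5065, -4.7038 (check: the sum is 0.0000 = tr M).

Hence λ_max = 4.1973 and λ_min = -4.7038.


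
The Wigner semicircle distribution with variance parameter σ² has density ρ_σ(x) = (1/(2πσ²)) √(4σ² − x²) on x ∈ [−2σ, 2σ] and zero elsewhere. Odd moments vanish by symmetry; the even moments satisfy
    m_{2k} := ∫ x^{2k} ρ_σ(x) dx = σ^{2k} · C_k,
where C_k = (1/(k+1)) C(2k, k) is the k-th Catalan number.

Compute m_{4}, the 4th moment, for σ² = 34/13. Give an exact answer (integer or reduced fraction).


By the scaled semicircle moment identity, m_{2k} = σ^{2k} · C_k with k = 2.
C_2 = (1/(k+1)) · C(2k, k) = (1/3) · C(4, 2) = (1/3) · 6 = 2.
σ^{2k} = (σ²)^k = (34/13)^2 = 1156/169.

Therefore m_{4} = σ^{4} · C_2 = (1156/169) · 2 = 2312/169.


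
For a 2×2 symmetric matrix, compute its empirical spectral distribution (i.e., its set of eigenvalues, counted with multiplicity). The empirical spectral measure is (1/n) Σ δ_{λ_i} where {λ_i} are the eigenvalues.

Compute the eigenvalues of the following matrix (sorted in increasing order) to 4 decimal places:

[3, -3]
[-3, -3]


Since M is real symmetric, both eigenvalues are real; they are the roots of det(λI − M) = λ² − (tr M) λ + det M.
tr M = 3 + (-3) = 0.
det M = 3·(-3) − (-3)² = -9 − 9 = -18.
Characteristic polynomial: λ² − 18 = 0.
Discriminant Δ = (tr M)² − 4·det M = 0 − (-72) = 72; √Δ = 8.485281.
λ = (tr M ± √Δ)/2 = (0 ± 8.485281)/2, giving (tr M − √Δ)/2 = -4.2426 and (tr M + √Δ)/2 = 4.2426.

Eigenvalues sorted in increasing order: [-4.2426, 4.2426].


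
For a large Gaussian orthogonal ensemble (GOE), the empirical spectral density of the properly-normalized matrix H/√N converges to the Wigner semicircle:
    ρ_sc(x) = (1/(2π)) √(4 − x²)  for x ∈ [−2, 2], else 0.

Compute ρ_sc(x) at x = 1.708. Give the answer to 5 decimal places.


ρ_sc(x) = (1/(2π)) √(4 − x²). With x = 1.708:
  4 − x² = 4 − (1.708)² = 4 − 2.917264 = 1.082736.
  √(4 − x²) = 1.040546.
  1/(2π) = 0.159155.
  ρ_sc(1.708) = 0.159155 · 1.040546 = 0.165608.

Rounded to 5 decimal places: ρ_sc(1.708) ≈ 0.16561.


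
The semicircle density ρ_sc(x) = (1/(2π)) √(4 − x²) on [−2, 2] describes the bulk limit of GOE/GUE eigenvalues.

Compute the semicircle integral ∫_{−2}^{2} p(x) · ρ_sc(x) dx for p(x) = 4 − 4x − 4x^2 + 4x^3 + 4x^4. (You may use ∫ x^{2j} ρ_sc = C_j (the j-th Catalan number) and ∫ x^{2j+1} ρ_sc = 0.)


Write p(x) = Σ a_i x^i, split into monomials and integrate each against ρ_sc separately.
Using ∫ x^{2j} ρ_sc = C_j = (1/(j+1)) C(2j, j) (Catalan numbers) and ∫ x^{2j+1} ρ_sc = 0 (odd monomials vanish by symmetry):
  i = 0 (even): a_0 · C_{0} = 4 · 1 = 4
  i = 1 (odd): ∫ x^1 ρ_sc = 0 (vanishes)
  i = 2 (even): a_2 · C_{1} = -4 · 1 = -4
  i = 3 (odd): ∫ x^3 ρ_sc = 0 (vanishes)
  i = 4 (even): a_4 · C_{2} = 4 · 2 = 8

Summing the contributions: ∫_{−2}^{2} p(x) ρ_sc(x) dx = 4 + (-4) + 8 = 8.
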